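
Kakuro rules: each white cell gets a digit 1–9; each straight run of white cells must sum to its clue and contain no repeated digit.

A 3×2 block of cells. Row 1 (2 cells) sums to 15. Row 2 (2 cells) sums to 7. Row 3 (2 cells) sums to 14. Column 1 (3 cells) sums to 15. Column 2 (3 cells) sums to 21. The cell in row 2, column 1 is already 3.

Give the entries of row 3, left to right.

5, 9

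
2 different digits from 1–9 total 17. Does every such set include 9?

Yes

The only way to make 17 from 2 distinct digits is {8,9}, which contains 9.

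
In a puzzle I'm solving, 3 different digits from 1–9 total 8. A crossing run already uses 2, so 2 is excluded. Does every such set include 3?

The only way to make 8 from 3 distinct digits under that restriction is {1,3,4}, which contains 3.

Yes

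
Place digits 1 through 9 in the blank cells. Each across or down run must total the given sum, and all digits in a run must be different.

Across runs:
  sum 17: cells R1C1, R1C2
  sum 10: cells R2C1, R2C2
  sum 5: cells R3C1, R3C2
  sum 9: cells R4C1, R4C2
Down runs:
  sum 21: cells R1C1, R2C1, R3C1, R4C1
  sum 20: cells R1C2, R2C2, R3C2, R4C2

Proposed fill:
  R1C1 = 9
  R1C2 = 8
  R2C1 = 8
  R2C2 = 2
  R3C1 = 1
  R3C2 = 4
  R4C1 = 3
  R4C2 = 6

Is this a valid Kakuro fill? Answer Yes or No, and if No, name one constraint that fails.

Across: 9+8=17; 8+2=10; 1+4=5; 3+6=9. Down: 9+8+1+3=21; 8+2+4+6=20. No digit repeats within any run.

Yes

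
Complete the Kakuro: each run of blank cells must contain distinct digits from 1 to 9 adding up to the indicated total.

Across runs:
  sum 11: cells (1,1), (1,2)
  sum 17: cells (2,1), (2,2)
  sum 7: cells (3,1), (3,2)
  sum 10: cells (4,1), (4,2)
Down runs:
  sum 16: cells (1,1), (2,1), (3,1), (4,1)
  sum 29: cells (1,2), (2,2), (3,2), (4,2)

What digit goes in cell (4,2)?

9

17 in 2 cells must be {8,9}; 29 in 4 cells must be {5,7,8,9}.
Only 5 fits (3,2) under both its across sum 7 and down sum 29.
(3,1) = 7 − 5 = 2 completes the 7 across.
Nothing is forced directly, so branch on (2,1), whose candidates are 8 or 9. If (2,1) = 8: that forces (1,1) = 5, after which (1,2) would have to be in {6} for the 11 across but in {7,8,9} for the 29 down — contradiction. So (2,1) = 9.
(1,1) = 4: the only remaining digit allowed by both the 11 across and the 16 down.
(1,2) = 11 − 4 = 7 completes the 11 across.
(2,2) = 17 − 9 = 8 completes the 17 across.
(4,1) = 16 − 15 = 1 completes the 16 down.
(4,2) = 10 − 1 = 9 completes the 10 across.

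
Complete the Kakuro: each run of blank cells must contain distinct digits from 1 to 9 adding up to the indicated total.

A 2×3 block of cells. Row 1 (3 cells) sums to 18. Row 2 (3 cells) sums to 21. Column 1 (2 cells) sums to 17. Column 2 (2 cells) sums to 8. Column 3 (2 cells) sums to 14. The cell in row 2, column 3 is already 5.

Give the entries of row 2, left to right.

17 in 2 cells must be {8,9}.
(1,3) = 14 − 5 = 9 completes the 14 down.
(2,1) = 9: the only remaining digit allowed by both the 21 across and the 17 down.
(2,2) = 21 − 14 = 7 completes the 21 across.
(1,1) = 17 − 9 = 8 completes the 17 down.
(1,2) = 18 − 17 = 1 completes the 18 across.

9 7 5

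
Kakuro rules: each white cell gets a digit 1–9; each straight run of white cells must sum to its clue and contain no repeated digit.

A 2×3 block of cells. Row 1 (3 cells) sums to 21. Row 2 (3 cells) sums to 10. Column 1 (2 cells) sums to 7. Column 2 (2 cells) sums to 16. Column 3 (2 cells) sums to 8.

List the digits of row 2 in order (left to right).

2 7 1

16 in 2 cells must be {7,9}.
The 10 across and the 16 down share only 7, so (2,2) = 7.
(1,2) = 16 − 7 = 9 completes the 16 down.
Nothing is forced directly, so branch on (1,1), whose candidates are 4 or 5. If (1,1) = 4: then (1,3) would have to be in {8} for the 21 across but in {1,2,3,5,6,7} for the 8 down — contradiction. So (1,1) = 5.
(1,3) = 21 − 14 = 7 completes the 21 across.
(2,1) = 7 − 5 = 2 completes the 7 down.
(2,3) = 10 − 9 = 1 completes the 10 across.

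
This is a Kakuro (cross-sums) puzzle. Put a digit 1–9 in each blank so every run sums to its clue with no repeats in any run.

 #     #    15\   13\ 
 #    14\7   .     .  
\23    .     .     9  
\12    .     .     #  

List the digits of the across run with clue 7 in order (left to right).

3 4

23 in 3 cells must be {6,8,9}.
R1C3 = 13 − 9 = 4 completes the 13 down.
R1C2 = 7 − 4 = 3 completes the 7 across.
Given what's placed, R2C2 must be 8 to fit the 23 across and 15 down.
R3C2 = 15 − 11 = 4 completes the 15 down.
R2C1 = 23 − 17 = 6 completes the 23 across.
R3C1 = 12 − 4 = 8 completes the 12 across.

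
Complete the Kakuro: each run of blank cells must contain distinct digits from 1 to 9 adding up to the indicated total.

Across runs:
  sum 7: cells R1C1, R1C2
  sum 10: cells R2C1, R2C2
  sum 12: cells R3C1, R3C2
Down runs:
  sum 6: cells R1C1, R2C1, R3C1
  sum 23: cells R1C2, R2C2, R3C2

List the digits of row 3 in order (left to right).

3, 9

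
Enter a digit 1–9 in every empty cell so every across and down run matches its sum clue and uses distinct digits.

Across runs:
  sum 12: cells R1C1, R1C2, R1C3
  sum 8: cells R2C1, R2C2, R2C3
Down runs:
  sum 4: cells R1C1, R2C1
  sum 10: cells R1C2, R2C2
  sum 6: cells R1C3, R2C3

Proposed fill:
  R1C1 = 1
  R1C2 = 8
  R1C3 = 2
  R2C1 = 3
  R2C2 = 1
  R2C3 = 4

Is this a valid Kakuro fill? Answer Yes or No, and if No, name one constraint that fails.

No — the down run R1C2–R2C2 sums to 9, not 10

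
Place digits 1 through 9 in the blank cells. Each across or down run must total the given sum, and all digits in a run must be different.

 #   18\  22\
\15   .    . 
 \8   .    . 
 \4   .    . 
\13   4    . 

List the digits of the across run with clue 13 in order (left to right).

4 in 2 cells must be {1,3}.
R4C2 = 13 − 4 = 9 completes the 13 across.
Nothing is forced directly, so branch on R1C2, whose candidates are 6 or 7 or 8. If R1C2 = 6: that forces R1C1 = 9, R3C1 = 3, after which R3C2 would have to be in {1} for the 4 across but in {2,3,4,5} for the 22 down — contradiction. If R1C2 = 7: that forces R1C1 = 8, R3C1 = 1, after which R3C2 would have to be in {3} for the 4 across but in {1,2,4,5} for the 22 down — contradiction. So R1C2 = 8.
R1C1 = 15 − 8 = 7 completes the 15 across.
Given what's placed, R3C1 must be 1 to fit the 4 across and 18 down.
R3C2 = 4 − 1 = 3 completes the 4 across.
R2C1 = 18 − 12 = 6 completes the 18 down.
R2C2 = 8 − 6 = 2 completes the 8 across.

4 9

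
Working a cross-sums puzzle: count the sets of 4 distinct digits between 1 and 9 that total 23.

9

4 distinct digits from 1–9 sum between 10 and 30.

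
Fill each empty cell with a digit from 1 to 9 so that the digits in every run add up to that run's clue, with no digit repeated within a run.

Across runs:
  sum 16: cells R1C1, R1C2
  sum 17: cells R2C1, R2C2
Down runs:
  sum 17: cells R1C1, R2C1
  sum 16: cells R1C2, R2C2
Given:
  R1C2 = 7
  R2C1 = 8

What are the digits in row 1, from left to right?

16 in 2 cells must be {7,9}; 17 in 2 cells must be {8,9}.
R1C1 = 16 − 7 = 9 completes the 16 across.
R2C2 = 17 − 8 = 9 completes the 17 across.

9 7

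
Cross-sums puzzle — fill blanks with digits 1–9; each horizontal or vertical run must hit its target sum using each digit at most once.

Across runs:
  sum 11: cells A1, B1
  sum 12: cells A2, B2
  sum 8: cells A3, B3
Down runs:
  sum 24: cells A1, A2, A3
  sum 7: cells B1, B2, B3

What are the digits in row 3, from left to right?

7, 1

24 in 3 cells must be {7,8,9}; 7 in 3 cells must be {1,2,4}.
The 12 across and the 7 down share only 4, so B2 = 4.
The 8 across and the 24 down share only 7, so A3 = 7.
B3 = 8 − 7 = 1 completes the 8 across.
B1 = 7 − 5 = 2 completes the 7 down.
A2 = 12 − 4 = 8 completes the 12 across.
A1 = 11 − 2 = 9 completes the 11 across.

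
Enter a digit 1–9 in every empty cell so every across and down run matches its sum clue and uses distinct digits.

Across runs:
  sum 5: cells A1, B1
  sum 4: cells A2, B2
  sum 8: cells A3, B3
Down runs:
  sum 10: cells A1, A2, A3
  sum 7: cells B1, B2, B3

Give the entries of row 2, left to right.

3 1

4 in 2 cells must be {1,3}; 7 in 3 cells must be {1,2,4}.
The 4 across and the 7 down share only 1, so B2 = 1.
Given what's placed, B3 must be 2 to fit the 8 across and 7 down.
B1 = 7 − 3 = 4 completes the 7 down.
A2 = 4 − 1 = 3 completes the 4 across.
A3 = 8 − 2 = 6 completes the 8 across.
A1 = 5 − 4 = 1 completes the 5 across.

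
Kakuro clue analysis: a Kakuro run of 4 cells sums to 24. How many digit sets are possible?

8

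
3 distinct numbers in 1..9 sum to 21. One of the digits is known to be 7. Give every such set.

{5,7,9}; {6,7,8}

3 distinct digits from 1–9 sum between 6 and 24.
Keeping only sets containing 7.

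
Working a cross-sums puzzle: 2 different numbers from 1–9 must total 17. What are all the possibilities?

{8,9}

2 distinct digits from 1–9 sum between 3 and 17.
Only one set works: {8,9}.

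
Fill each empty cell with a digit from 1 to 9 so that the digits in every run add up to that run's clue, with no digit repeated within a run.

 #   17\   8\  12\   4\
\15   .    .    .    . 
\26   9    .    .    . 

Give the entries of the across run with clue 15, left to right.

8 2 4 1

17 in 2 cells must be {8,9}; 4 in 2 cells must be {1,3}.
R1C1 = 17 − 9 = 8 completes the 17 down.
Given what's placed, R1C3 must be 4 to fit the 15 across and 12 down.
Given what's placed, R1C4 must be 1 to fit the 15 across and 4 down.
R2C3 = 12 − 4 = 8 completes the 12 down.
R2C4 = 4 − 1 = 3 completes the 4 down.
R1C2 = 15 − 13 = 2 completes the 15 across.
R2C2 = 26 − 20 = 6 completes the 26 across.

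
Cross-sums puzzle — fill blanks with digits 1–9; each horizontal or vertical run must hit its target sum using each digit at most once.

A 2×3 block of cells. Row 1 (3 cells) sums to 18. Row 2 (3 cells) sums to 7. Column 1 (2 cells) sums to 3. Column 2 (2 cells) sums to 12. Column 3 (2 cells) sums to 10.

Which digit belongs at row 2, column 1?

2

7 in 3 cells must be {1,2,4}; 3 in 2 cells must be {1,2}.
The 7 across and the 12 down share only 4, so (2,2) = 4.
(1,2) = 12 − 4 = 8 completes the 12 down.
Given what's placed, (1,1) must be 1 to fit the 18 across and 3 down.
(1,3) = 18 − 9 = 9 completes the 18 across.
(2,1) = 3 − 1 = 2 completes the 3 down.
(2,3) = 7 − 6 = 1 completes the 7 across.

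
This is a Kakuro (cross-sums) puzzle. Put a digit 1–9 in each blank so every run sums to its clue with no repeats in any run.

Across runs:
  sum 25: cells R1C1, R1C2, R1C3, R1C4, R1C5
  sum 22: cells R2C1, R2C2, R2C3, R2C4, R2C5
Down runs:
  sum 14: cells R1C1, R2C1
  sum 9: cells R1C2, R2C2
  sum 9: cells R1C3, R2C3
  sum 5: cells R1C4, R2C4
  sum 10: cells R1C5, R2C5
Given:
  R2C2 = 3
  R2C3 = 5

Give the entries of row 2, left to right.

9 3 5 4 1

R1C2 = 9 − 3 = 6 completes the 9 down.
R1C3 = 9 − 5 = 4 completes the 9 down.
Nothing is forced directly, so branch on R1C1, whose candidates are 5 or 8 or 9. If R1C1 = 8: that forces R1C4 = 2, after which R1C5 would have to be in {5} for the 25 across but in {1,2,3,4,6,7,8,9} for the 10 down — contradiction. If R1C1 = 9: that forces R1C4 = 1, after which R1C5 would have to be in {5} for the 25 across but in {1,2,3,4,6,7,8,9} for the 10 down — contradiction. So R1C1 = 5.
R2C1 = 14 − 5 = 9 completes the 14 down.
Nothing is forced directly, so branch on R2C4, whose candidates are 1 or 4. If R2C4 = 1: then R1C4 would have to be in {1,2,3,7,8,9} for the 25 across but in {4} for the 5 down — contradiction. So R2C4 = 4.
R1C4 = 5 − 4 = 1 completes the 5 down.
R1C5 = 25 − 16 = 9 completes the 25 across.
R2C5 = 22 − 21 = 1 completes the 22 across.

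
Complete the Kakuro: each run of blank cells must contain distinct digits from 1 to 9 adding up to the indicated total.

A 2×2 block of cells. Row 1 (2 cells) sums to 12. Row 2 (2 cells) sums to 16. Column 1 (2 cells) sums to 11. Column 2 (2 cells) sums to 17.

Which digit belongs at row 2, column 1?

7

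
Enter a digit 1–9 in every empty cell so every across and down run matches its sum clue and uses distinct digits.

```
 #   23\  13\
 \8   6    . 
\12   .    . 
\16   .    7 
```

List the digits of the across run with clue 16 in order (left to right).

9 7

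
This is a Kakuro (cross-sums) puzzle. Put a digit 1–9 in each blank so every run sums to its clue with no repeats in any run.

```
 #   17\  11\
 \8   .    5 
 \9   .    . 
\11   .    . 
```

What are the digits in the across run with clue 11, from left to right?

R1C1 = 8 − 5 = 3 completes the 8 across.
Nothing is forced directly, so branch on R2C2, whose candidates are 2 or 4. If R2C2 = 2: then R2C1 would have to be in {7} for the 9 across but in {5,6,8,9} for the 17 down — contradiction. So R2C2 = 4.
R2C1 = 9 − 4 = 5 completes the 9 across.
R3C1 = 17 − 8 = 9 completes the 17 down.
R3C2 = 11 − 9 = 2 completes the 11 across.

9, 2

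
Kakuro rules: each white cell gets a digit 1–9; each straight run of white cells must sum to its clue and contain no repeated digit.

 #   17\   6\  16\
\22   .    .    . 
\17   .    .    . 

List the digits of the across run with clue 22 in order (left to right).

8 5 9

17 in 2 cells must be {8,9}; 16 in 2 cells must be {7,9}.
The 22 across and the 6 down share only 5, so R1C2 = 5.
Given what's placed, R1C3 must be 9 to fit the 22 across and 16 down.
R2C2 = 6 − 5 = 1 completes the 6 down.
R2C3 = 16 − 9 = 7 completes the 16 down.
R1C1 = 22 − 14 = 8 completes the 22 across.
R2C1 = 17 − 8 = 9 completes the 17 across.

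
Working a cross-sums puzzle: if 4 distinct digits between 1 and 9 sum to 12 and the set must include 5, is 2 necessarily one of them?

The only way to make 12 from 4 distinct digits under that restriction is {1,2,4,5}, which contains 2.

Yes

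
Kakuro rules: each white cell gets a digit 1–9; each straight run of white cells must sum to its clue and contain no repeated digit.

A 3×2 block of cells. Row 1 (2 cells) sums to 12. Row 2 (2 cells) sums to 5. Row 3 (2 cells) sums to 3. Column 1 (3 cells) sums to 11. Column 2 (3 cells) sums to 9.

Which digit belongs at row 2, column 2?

3 in 2 cells must be {1,2}.
Nothing is forced directly, so branch on (1,2), whose candidates are 3 or 4 or 5. If (1,2) = 3: then (1,1) would have to be in {9} for the 12 across but in {1,2,3,4,5,6,7,8} for the 11 down — contradiction. If (1,2) = 5: that forces (1,1) = 7, (3,1) = 1, after which (3,2) would have to be in {2} for the 3 across but in {1,3} for the 9 down — contradiction. So (1,2) = 4.
(1,1) = 12 − 4 = 8 completes the 12 across.
Given what's placed, (3,2) must be 2 to fit the 3 across and 9 down.
(2,2) = 9 − 6 = 3 completes the 9 down.
(3,1) = 3 − 2 = 1 completes the 3 across.
(2,1) = 5 − 3 = 2 completes the 5 across.

3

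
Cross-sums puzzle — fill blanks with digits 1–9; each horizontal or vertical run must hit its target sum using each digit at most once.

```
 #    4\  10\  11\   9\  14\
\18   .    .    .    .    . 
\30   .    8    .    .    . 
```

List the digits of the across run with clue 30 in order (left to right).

3, 8, 4, 6, 9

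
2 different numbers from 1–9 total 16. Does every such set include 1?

The only way to make 16 from 2 distinct digits is {7,9}, which does not contain 1.

No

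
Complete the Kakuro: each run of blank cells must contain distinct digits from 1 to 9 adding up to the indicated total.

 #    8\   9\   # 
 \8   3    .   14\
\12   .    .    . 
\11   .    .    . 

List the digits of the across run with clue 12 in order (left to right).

1, 3, 8

R1C2 = 8 − 3 = 5 completes the 8 across.
No cell is forced outright now. R2C2 can only be 1 or 3 (the digits allowed by both its 12 across and its 9 down). If R2C2 = 1: that forces R2C1 = 4, after which R2C3 would have to be in {7} for the 12 across but in {5,6,8,9} for the 14 down — contradiction. So R2C2 = 3.
R3C2 = 9 − 8 = 1 completes the 9 down.
Given what's placed, R3C1 must be 4 to fit the 11 across and 8 down.
R3C3 = 11 − 5 = 6 completes the 11 across.
R2C1 = 8 − 7 = 1 completes the 8 down.
R2C3 = 12 − 4 = 8 completes the 12 across.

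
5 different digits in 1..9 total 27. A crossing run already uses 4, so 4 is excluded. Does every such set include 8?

Counterexample: {2,3,6,7,9} sums to 27 under that restriction without using 8.

No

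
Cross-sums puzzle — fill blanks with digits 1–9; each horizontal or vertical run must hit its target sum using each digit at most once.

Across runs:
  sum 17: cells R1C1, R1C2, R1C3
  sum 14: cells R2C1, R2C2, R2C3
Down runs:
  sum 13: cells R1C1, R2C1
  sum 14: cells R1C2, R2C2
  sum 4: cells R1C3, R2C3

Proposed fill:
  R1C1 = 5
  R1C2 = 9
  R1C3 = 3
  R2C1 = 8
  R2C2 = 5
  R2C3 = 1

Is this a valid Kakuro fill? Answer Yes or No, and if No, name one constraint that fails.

Across: 5+9+3=17; 8+5+1=14. Down: 5+8=13; 9+5=14; 3+1=4. No digit repeats within any run.

Yes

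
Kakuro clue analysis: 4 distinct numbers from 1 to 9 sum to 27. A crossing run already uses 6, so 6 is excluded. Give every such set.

{3,7,8,9}

4 distinct digits from 1–9 sum between 10 and 30.
Dropping sets that contain 6.
Only one set works: {3,7,8,9}.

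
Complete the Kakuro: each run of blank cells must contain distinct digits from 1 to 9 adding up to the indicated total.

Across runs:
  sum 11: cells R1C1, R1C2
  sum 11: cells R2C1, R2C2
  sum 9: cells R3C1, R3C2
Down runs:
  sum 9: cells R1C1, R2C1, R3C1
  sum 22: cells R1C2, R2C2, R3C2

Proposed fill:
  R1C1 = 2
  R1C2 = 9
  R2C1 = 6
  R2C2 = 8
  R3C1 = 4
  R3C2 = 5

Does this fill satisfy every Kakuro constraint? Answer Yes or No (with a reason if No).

No — the across run R2C1–R2C2 sums to 14, not 11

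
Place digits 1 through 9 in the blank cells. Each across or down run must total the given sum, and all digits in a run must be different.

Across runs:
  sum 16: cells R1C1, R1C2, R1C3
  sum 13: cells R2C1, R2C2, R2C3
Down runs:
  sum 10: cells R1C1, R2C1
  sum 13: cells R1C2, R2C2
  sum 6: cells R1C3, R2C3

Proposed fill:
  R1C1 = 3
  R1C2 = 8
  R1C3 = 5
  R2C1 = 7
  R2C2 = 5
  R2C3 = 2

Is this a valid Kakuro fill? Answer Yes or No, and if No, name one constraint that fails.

No — the across run R2C1–R2C3 sums to 14, not 13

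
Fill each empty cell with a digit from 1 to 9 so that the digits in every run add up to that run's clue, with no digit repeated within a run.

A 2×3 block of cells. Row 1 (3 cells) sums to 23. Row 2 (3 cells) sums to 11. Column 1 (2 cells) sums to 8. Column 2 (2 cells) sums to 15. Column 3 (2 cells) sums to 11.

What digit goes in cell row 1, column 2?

23 in 3 cells must be {6,8,9}.
The 23 across and the 8 down share only 6, so (1,1) = 6.
(2,1) = 8 − 6 = 2 completes the 8 down.
Nothing is forced directly, so branch on (2,2), whose candidates are 6 or 8. If (2,2) = 8: then (1,2) would have to be in {8,9} for the 23 across but in {7} for the 15 down — contradiction. So (2,2) = 6.
(1,2) = 15 − 6 = 9 completes the 15 down.
(1,3) = 23 − 15 = 8 completes the 23 across.
(2,3) = 11 − 8 = 3 completes the 11 across.

9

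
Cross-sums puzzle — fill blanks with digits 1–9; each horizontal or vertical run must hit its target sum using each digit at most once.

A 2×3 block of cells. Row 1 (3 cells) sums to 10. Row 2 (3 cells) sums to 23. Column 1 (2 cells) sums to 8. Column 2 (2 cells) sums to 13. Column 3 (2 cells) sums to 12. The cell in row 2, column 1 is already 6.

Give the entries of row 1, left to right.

2 5 3

23 in 3 cells must be {6,8,9}.
(1,1) = 8 − 6 = 2 completes the 8 down.
Nothing is forced directly, so branch on (1,2), whose candidates are 5 or 7. If (1,2) = 7: then (1,3) would have to be in {1} for the 10 across but in {3,4,5,7,8,9} for the 12 down — contradiction. So (1,2) = 5.
(1,3) = 10 − 7 = 3 completes the 10 across.
(2,2) = 13 − 5 = 8 completes the 13 down.
(2,3) = 23 − 14 = 9 completes the 23 across.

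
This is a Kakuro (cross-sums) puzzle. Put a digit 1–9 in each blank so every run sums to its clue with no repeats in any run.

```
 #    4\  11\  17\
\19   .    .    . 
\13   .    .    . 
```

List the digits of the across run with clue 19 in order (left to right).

3, 7, 9

4 in 2 cells must be {1,3}; 17 in 2 cells must be {8,9}.
The 19 across and the 4 down share only 3, so R1C1 = 3.
Given what's placed, R1C3 must be 9 to fit the 19 across and 17 down.
R2C1 = 4 − 3 = 1 completes the 4 down.
R2C3 = 17 − 9 = 8 completes the 17 down.
R1C2 = 19 − 12 = 7 completes the 19 across.
R2C2 = 13 − 9 = 4 completes the 13 across.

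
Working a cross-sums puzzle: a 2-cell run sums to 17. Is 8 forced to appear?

The only way to make 17 from 2 distinct digits is {8,9}, which contains 8.

Yes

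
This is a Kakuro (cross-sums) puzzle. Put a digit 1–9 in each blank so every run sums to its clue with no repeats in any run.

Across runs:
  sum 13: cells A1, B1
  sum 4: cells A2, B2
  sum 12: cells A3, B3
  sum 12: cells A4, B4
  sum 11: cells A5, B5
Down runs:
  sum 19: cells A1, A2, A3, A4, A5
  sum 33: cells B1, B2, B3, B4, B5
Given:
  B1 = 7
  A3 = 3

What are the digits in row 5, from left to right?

5 6

4 in 2 cells must be {1,3}.
A1 = 13 − 7 = 6 completes the 13 across.
A2 = 1: the only remaining digit allowed by both the 4 across and the 19 down.
B2 = 4 − 1 = 3 completes the 4 across.
B3 = 12 − 3 = 9 completes the 12 across.
Given what's placed, B4 must be 8 to fit the 12 across and 33 down.
B5 = 33 − 27 = 6 completes the 33 down.
A4 = 12 − 8 = 4 completes the 12 across.
A5 = 11 − 6 = 5 completes the 11 across.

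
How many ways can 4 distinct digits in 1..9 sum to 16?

8

4 distinct digits from 1–9 sum between 10 and 30.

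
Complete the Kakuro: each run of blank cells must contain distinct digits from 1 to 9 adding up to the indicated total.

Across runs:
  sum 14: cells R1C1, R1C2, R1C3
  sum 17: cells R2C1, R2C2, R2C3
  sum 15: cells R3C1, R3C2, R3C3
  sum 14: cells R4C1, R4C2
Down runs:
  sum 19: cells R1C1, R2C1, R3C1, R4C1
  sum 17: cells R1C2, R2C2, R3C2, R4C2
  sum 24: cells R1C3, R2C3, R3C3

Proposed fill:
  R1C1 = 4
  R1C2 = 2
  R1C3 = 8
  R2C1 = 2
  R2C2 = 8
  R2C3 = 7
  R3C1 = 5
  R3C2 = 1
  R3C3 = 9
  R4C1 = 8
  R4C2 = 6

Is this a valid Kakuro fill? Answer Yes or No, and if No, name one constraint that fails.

Yes

Across: 4+2+8=14; 2+8+7=17; 5+1+9=15; 8+6=14. Down: 4+2+5+8=19; 2+8+1+6=17; 8+7+9=24. No digit repeats within any run.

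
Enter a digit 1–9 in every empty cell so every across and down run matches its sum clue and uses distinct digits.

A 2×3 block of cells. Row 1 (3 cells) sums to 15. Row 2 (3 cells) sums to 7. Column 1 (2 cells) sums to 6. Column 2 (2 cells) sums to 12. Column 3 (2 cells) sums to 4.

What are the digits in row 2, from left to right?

2 4 1

7 in 3 cells must be {1,2,4}; 4 in 2 cells must be {1,3}.
The 7 across and the 12 down share only 4, so (2,2) = 4.
Given what's placed, (2,3) must be 1 to fit the 7 across and 4 down.
(1,2) = 12 − 4 = 8 completes the 12 down.
(1,3) = 4 − 1 = 3 completes the 4 down.
(2,1) = 7 − 5 = 2 completes the 7 across.
(1,1) = 15 − 11 = 4 completes the 15 across.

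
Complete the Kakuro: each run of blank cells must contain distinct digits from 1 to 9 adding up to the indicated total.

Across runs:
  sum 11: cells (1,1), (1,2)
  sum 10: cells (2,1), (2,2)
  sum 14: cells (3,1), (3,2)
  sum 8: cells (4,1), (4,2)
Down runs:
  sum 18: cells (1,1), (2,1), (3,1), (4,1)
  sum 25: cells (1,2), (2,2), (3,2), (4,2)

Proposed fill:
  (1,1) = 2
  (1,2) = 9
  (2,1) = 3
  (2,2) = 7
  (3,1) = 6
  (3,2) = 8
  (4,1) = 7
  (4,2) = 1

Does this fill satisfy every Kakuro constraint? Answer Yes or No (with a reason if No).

Yes

Across: 2+9=11; 3+7=10; 6+8=14; 7+1=8. Down: 2+3+6+7=18; 9+7+8+1=25. No digit repeats within any run.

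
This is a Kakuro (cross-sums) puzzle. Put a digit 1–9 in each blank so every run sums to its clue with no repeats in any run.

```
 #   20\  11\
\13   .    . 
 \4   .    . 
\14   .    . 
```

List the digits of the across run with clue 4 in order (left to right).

3 1

4 in 2 cells must be {1,3}.
The 4 across and the 20 down share only 3, so R2C1 = 3.
R2C2 = 4 − 3 = 1 completes the 4 across.
Nothing is forced directly, so branch on R1C1, whose candidates are 8 or 9. If R1C1 = 8: then R1C2 would have to be in {5} for the 13 across but in {2,3,4,6,7,8} for the 11 down — contradiction. So R1C1 = 9.
R1C2 = 13 − 9 = 4 completes the 13 across.
R3C1 = 20 − 12 = 8 completes the 20 down.
R3C2 = 14 − 8 = 6 completes the 14 across.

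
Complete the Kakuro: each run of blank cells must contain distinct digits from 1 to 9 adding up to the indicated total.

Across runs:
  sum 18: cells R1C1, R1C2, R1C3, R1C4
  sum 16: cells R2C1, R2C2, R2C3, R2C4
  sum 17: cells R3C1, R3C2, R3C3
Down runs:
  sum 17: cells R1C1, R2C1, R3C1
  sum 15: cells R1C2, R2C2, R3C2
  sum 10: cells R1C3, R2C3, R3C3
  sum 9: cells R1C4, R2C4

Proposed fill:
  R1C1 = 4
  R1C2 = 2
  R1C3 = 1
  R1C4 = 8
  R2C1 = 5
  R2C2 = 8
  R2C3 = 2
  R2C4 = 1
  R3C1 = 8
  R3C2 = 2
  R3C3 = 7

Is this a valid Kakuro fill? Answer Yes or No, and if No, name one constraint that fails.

No — the across run R1C1–R1C4 sums to 15, not 18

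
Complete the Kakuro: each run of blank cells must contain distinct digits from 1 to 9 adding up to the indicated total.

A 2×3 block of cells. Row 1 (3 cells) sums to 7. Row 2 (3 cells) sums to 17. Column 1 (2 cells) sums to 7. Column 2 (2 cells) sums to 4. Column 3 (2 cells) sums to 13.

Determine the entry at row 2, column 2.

3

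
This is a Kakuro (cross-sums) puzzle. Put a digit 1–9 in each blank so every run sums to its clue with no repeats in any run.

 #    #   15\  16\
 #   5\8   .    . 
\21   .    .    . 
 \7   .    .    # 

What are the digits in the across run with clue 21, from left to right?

16 in 2 cells must be {7,9}.
The 8 across and the 16 down share only 7, so R1C3 = 7.
Intersecting the 21 across with the 5 down forces R2C1 = 4.
R2C3 = 16 − 7 = 9 completes the 16 down.
R3C1 = 5 − 4 = 1 completes the 5 down.
R3C2 = 7 − 1 = 6 completes the 7 across.
R1C2 = 8 − 7 = 1 completes the 8 across.
R2C2 = 21 − 13 = 8 completes the 21 across.

4, 8, 9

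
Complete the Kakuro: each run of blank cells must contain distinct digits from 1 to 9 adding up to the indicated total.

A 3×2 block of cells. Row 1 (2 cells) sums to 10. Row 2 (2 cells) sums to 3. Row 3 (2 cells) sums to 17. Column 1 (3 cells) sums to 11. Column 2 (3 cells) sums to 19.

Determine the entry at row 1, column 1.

2

3 in 2 cells must be {1,2}; 17 in 2 cells must be {8,9}.
The 3 across and the 19 down share only 2, so (2,2) = 2.
The 17 across and the 11 down share only 8, so (3,1) = 8.
(3,2) = 17 − 8 = 9 completes the 17 across.
(1,2) = 19 − 11 = 8 completes the 19 down.
(2,1) = 3 − 2 = 1 completes the 3 across.
(1,1) = 10 − 8 = 2 completes the 10 across.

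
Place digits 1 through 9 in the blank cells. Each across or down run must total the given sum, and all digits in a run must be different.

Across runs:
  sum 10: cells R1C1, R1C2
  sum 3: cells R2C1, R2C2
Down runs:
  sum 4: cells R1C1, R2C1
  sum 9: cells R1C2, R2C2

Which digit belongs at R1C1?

3

3 in 2 cells must be {1,2}; 4 in 2 cells must be {1,3}.
The 3 across and the 4 down share only 1, so R2C1 = 1.
R2C2 = 3 − 1 = 2 completes the 3 across.
R1C1 = 4 − 1 = 3 completes the 4 down.
R1C2 = 10 − 3 = 7 completes the 10 across.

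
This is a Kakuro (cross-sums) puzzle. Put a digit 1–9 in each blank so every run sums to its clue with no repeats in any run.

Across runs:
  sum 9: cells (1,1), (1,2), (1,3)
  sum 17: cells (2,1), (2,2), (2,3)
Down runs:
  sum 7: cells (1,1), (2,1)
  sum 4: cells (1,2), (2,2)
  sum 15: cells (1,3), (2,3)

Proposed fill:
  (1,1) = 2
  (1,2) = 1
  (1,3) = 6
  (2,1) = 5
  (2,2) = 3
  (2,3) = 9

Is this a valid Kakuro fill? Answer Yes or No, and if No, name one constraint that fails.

Across: 2+1+6=9; 5+3+9=17. Down: 2+5=7; 1+3=4; 6+9=15. No digit repeats within any run.

Yes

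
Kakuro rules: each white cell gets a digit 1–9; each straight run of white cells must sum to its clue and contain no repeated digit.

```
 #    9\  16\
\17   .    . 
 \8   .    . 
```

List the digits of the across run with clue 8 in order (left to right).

17 in 2 cells must be {8,9}; 16 in 2 cells must be {7,9}.
The 17 across and the 9 down share only 8, so R1C1 = 8.
R1C2 = 17 − 8 = 9 completes the 17 across.
R2C1 = 9 − 8 = 1 completes the 9 down.
R2C2 = 8 − 1 = 7 completes the 8 across.

1 7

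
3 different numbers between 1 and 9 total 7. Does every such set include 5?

The only way to make 7 from 3 distinct digits is {1,2,4}, which does not contain 5.

No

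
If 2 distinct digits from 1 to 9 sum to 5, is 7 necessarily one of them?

No

Counterexample: {1,4} sums to 5 without using 7.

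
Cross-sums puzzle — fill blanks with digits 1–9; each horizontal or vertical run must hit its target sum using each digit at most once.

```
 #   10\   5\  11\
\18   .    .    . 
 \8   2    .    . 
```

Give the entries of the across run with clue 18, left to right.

8 4 6

R1C1 = 10 − 2 = 8 completes the 10 down.
R2C2 = 1: the only remaining digit allowed by both the 8 across and the 5 down.
R2C3 = 8 − 3 = 5 completes the 8 across.
R1C2 = 5 − 1 = 4 completes the 5 down.
R1C3 = 18 − 12 = 6 completes the 18 across.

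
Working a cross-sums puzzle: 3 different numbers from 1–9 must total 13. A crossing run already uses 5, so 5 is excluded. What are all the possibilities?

3 distinct digits from 1–9 sum between 6 and 24.
Dropping sets that contain 5.

{1,3,9}; {1,4,8}; {2,3,8}; {2,4,7}; {3,4,6}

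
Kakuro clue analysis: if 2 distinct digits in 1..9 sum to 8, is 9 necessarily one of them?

No

Counterexample: {1,7} sums to 8 without using 9.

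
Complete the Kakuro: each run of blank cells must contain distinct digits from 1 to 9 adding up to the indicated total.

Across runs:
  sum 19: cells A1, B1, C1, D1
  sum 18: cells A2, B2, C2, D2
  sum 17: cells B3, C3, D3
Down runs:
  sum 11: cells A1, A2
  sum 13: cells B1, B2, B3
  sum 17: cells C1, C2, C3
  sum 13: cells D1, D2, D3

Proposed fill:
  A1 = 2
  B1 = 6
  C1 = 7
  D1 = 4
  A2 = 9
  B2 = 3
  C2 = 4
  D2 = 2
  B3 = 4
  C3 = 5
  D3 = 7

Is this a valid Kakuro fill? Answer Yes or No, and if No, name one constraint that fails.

No — the across run B3–D3 sums to 16, not 17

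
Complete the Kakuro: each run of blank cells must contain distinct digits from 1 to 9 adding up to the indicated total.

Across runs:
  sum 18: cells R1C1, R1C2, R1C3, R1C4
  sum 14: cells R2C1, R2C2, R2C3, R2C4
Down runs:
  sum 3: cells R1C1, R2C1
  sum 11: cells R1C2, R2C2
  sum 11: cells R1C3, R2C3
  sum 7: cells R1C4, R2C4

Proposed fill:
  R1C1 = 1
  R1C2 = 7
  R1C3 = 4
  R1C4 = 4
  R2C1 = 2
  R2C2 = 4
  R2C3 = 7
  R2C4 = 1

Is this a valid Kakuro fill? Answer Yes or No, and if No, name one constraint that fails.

No — the across run R1C1–R1C4 sums to 16, not 18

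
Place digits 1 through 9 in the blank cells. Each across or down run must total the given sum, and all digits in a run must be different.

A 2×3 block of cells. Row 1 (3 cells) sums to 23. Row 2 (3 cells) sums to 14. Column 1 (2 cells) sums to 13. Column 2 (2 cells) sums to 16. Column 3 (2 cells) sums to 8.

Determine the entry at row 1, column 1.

23 in 3 cells must be {6,8,9}; 16 in 2 cells must be {7,9}.
The 23 across and the 16 down share only 9, so (1,2) = 9.
Given what's placed, (1,3) must be 6 to fit the 23 across and 8 down.
(2,2) = 16 − 9 = 7 completes the 16 down.
(2,3) = 8 − 6 = 2 completes the 8 down.
(1,1) = 23 − 15 = 8 completes the 23 across.
(2,1) = 14 − 9 = 5 completes the 14 across.

8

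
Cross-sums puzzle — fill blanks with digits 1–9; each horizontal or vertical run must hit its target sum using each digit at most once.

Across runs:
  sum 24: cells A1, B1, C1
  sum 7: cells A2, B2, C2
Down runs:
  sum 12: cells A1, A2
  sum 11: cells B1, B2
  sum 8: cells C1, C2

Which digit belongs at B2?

2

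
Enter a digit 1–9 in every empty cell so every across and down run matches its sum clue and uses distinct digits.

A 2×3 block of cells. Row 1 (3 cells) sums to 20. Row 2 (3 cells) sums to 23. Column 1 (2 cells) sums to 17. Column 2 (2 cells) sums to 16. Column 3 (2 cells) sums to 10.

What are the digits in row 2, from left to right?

8 9 6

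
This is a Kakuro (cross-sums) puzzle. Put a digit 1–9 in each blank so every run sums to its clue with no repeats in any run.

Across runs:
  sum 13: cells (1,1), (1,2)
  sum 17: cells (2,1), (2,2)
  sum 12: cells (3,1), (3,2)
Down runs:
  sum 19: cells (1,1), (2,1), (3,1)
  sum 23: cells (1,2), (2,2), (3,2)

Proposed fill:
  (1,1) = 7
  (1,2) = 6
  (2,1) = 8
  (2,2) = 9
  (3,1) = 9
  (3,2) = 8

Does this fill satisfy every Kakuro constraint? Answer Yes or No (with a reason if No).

No — the across run (3,1)–(3,2) sums to 17, not 12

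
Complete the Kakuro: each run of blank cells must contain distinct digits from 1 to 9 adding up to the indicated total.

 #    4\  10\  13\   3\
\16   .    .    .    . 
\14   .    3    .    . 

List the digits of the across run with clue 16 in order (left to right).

4 in 2 cells must be {1,3}; 3 in 2 cells must be {1,2}.
R1C2 = 10 − 3 = 7 completes the 10 down.
Given what's placed, R2C1 must be 1 to fit the 14 across and 4 down.
Given what's placed, R2C4 must be 2 to fit the 14 across and 3 down.
R1C1 = 4 − 1 = 3 completes the 4 down.
R1C4 = 3 − 2 = 1 completes the 3 down.
R2C3 = 14 − 6 = 8 completes the 14 across.
R1C3 = 16 − 11 = 5 completes the 16 across.

3 7 5 1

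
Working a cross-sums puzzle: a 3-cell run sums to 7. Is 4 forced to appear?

Yes

The only way to make 7 from 3 distinct digits is {1,2,4}, which contains 4.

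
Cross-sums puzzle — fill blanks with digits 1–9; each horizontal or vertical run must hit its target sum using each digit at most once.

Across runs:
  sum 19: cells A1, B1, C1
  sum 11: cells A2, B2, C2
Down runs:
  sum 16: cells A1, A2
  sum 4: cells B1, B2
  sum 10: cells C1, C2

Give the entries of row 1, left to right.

16 in 2 cells must be {7,9}; 4 in 2 cells must be {1,3}.
The 19 across and the 4 down share only 3, so B1 = 3.
The 11 across and the 16 down share only 7, so A2 = 7.
B2 = 4 − 3 = 1 completes the 4 down.
C2 = 11 − 8 = 3 completes the 11 across.
A1 = 16 − 7 = 9 completes the 16 down.
C1 = 19 − 12 = 7 completes the 19 across.

9 3 7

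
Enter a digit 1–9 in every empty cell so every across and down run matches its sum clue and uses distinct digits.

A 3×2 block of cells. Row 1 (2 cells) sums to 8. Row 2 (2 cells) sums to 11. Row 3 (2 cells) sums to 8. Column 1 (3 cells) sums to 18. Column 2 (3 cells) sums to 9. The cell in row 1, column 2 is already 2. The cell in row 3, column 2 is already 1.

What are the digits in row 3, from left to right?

7 1

(1,1) = 8 − 2 = 6 completes the 8 across.
(2,2) = 9 − 3 = 6 completes the 9 down.
(3,1) = 8 − 1 = 7 completes the 8 across.
(2,1) = 11 − 6 = 5 completes the 11 across.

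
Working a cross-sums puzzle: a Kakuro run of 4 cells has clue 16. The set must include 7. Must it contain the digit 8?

Counterexample: {1,2,6,7} sums to 16 under that restriction without using 8.

No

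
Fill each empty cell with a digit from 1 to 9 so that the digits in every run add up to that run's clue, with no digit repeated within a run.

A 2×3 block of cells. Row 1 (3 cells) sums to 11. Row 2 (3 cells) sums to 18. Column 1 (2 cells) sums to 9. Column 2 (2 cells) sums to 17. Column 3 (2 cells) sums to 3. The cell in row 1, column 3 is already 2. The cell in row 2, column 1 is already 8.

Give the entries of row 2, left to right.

17 in 2 cells must be {8,9}; 3 in 2 cells must be {1,2}.
(1,1) = 9 − 8 = 1 completes the 9 down.
(1,2) = 11 − 3 = 8 completes the 11 across.
(2,2) = 17 − 8 = 9 completes the 17 down.
(2,3) = 18 − 17 = 1 completes the 18 across.

8, 9, 1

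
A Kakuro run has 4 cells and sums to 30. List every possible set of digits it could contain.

{6,7,8,9}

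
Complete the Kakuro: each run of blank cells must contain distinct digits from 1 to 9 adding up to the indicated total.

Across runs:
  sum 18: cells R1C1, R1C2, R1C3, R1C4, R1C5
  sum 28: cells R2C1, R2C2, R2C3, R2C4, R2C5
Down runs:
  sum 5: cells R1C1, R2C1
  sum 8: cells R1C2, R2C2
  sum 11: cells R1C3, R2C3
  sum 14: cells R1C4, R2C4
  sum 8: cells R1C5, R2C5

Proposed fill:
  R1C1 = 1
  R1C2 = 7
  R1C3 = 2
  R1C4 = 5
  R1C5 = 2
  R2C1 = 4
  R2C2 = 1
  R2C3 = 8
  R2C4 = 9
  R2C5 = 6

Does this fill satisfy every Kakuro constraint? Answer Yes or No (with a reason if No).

No — the across run R1C1–R1C5 sums to 17, not 18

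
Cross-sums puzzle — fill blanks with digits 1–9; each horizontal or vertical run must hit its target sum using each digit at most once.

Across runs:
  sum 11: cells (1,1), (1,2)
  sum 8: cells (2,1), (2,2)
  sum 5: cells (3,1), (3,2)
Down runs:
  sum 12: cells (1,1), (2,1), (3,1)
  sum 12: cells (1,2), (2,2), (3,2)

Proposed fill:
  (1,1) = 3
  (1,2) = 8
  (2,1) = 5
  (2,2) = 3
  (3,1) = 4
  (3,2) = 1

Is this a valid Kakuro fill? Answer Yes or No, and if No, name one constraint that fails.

Yes

Across: 3+8=11; 5+3=8; 4+1=5. Down: 3+5+4=12; 8+3+1=12. No digit repeats within any run.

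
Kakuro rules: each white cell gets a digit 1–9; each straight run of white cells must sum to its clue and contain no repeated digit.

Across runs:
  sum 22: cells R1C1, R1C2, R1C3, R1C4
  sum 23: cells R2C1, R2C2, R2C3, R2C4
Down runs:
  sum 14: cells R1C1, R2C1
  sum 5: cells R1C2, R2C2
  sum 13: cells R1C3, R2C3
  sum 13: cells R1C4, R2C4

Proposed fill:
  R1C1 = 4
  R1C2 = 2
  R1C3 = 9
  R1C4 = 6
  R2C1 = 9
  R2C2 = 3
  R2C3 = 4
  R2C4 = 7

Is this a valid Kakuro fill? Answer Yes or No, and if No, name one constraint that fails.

No — the down run R1C1–R2C1 sums to 13, not 14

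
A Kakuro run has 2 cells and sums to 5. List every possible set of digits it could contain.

2 distinct digits from 1–9 sum between 3 and 17.

{1,4}; {2,3}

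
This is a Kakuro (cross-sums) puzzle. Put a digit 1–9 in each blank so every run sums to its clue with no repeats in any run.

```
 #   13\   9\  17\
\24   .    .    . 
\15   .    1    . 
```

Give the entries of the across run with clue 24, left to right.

24 in 3 cells must be {7,8,9}; 17 in 2 cells must be {8,9}.
R1C2 = 9 − 1 = 8 completes the 9 down.
R1C3 = 9: the only remaining digit allowed by both the 24 across and the 17 down.
R2C3 = 17 − 9 = 8 completes the 17 down.
R1C1 = 24 − 17 = 7 completes the 24 across.
R2C1 = 15 − 9 = 6 completes the 15 across.

7 8 9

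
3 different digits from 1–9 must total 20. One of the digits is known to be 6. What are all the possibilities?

{5,6,9}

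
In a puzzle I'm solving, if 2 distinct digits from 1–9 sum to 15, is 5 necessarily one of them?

No

Counterexample: {6,9} sums to 15 without using 5.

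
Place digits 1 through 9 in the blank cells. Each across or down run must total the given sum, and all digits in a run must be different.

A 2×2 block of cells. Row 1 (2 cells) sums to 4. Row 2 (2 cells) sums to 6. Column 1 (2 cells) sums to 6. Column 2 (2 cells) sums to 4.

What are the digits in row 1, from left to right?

4 in 2 cells must be {1,3}.
The 4 across and the 6 down share only 1, so (1,1) = 1.
(1,2) = 4 − 1 = 3 completes the 4 across.
(2,1) = 6 − 1 = 5 completes the 6 down.
(2,2) = 6 − 5 = 1 completes the 6 across.

1 3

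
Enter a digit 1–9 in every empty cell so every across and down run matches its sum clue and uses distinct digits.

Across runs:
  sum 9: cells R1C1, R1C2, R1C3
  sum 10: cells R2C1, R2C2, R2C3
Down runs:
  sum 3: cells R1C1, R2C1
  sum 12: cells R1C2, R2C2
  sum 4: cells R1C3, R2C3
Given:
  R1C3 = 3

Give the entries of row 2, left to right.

2, 7, 1

3 in 2 cells must be {1,2}; 4 in 2 cells must be {1,3}.
R2C3 = 4 − 3 = 1 completes the 4 down.
R2C1 = 2: the only remaining digit allowed by both the 10 across and the 3 down.
R2C2 = 10 − 3 = 7 completes the 10 across.
R1C1 = 3 − 2 = 1 completes the 3 down.
R1C2 = 9 − 4 = 5 completes the 9 across.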